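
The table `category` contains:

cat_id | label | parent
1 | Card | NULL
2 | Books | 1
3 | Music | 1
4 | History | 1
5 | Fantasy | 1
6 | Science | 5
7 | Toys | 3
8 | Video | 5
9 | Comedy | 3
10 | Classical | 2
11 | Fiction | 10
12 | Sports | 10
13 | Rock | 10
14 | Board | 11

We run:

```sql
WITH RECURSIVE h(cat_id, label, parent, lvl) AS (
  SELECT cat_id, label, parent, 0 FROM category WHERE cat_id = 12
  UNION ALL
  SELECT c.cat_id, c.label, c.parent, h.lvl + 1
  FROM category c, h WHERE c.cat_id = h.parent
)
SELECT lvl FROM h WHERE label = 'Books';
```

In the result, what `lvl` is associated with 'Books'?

Base: cat_id=12 (Sports), parent=10, lvl 0.
Iteration 1: join on cat_id=10 -> Classical (id 10, parent=2, lvl 1).
Iteration 2: join on cat_id=2 -> Books (id 2, parent=1, lvl 2).
Iteration 3: join on cat_id=1 -> Card (id 1, parent=NULL, lvl 3).
Iteration 4: parent is NULL; no match; recursion stops.

2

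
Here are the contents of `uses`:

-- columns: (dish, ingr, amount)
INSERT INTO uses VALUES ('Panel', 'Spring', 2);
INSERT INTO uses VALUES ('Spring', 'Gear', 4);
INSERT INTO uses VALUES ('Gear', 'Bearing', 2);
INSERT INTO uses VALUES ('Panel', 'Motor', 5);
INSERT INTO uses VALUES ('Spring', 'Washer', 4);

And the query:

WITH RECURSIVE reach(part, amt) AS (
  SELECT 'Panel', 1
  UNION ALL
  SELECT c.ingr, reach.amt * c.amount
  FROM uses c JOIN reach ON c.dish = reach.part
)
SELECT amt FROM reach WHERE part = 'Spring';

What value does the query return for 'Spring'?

2

Base: (Panel, amt=1).
Iteration 1: components of {Panel} -> Motor = 1*5 = 5, Spring = 1*2 = 2.
Iteration 2: components of {Motor,Spring} -> Gear = 2*4 = 8, Washer = 2*4 = 8.
Iteration 3: components of {Gear,Washer} -> Bearing = 8*2 = 16.
Iteration 4: no further components; recursion stops.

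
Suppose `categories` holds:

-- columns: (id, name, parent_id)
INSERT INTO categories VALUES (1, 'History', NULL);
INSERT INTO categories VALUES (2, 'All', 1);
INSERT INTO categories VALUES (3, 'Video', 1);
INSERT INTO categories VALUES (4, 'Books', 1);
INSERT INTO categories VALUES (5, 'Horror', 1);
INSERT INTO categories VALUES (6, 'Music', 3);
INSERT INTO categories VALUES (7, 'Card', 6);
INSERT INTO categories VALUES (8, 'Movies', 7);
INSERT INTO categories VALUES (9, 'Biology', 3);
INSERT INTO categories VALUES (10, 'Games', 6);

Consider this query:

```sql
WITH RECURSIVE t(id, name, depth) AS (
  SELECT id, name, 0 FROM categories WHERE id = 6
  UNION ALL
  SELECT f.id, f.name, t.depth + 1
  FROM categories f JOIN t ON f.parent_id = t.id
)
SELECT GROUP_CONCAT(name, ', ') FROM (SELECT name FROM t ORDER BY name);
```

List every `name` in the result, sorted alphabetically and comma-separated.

Card, Games, Movies, Music

Base: id=6 (Music) at depth 0.
Iteration 1: rows with parent_id in {6} -> Card (id 7, depth 1), Games (id 10, depth 1).
Iteration 2: rows with parent_id in {7,10} -> Movies (id 8, depth 2).
Iteration 3: no rows with parent_id in {8}; recursion stops.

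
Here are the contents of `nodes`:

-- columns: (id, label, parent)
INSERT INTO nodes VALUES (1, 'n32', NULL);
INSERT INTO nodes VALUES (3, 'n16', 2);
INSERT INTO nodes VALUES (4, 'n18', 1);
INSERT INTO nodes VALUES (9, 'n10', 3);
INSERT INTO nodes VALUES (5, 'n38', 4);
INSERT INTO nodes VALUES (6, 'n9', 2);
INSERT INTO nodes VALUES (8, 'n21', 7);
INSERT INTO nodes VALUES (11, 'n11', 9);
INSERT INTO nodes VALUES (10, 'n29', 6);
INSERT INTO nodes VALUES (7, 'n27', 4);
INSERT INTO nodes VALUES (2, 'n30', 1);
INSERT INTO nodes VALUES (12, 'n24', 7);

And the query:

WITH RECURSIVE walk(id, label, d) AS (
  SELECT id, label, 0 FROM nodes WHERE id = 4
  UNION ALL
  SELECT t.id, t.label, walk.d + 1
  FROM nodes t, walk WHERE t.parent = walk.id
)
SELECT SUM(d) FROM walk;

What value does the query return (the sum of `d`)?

Base: id=4 (n18) at d 0.
Iteration 1: rows with parent in {4} -> n38 (id 5, d 1), n27 (id 7, d 1).
Iteration 2: rows with parent in {5,7} -> n21 (id 8, d 2), n24 (id 12, d 2).
Iteration 3: no rows with parent in {8,12}; recursion stops.
SUM(d) = 0 + 1 + 1 + 2 + 2 = 6.

6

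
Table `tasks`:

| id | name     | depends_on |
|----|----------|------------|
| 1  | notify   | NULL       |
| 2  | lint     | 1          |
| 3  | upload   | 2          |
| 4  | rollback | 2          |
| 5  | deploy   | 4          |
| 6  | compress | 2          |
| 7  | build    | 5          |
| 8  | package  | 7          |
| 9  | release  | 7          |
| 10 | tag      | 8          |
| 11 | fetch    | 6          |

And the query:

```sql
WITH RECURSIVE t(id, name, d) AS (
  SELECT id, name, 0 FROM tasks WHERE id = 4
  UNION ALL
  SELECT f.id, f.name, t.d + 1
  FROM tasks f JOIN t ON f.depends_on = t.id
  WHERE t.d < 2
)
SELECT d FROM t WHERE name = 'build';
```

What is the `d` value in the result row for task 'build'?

Base: id=4 (rollback) at d 0.
Iteration 1: rows with depends_on in {4} -> deploy (id 5, d 1).
Iteration 2: rows with depends_on in {5} -> build (id 7, d 2).
Iteration 3: d < 2 fails for all current rows; recursion stops.

2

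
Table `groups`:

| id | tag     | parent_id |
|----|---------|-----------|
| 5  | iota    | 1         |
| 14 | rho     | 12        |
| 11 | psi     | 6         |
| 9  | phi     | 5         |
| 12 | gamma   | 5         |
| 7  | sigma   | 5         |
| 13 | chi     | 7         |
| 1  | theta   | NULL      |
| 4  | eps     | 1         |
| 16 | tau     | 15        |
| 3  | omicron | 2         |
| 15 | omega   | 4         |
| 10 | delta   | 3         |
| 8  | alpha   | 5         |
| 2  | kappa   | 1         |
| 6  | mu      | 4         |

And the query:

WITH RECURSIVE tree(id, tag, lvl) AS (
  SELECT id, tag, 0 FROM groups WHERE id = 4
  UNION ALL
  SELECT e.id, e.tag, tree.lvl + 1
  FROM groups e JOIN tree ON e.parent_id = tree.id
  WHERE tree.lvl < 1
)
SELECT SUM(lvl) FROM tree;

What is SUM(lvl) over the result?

2

Base: id=4 (eps) at lvl 0.
Iteration 1: rows with parent_id in {4} -> mu (id 6, lvl 1), omega (id 15, lvl 1).
Iteration 2: lvl < 1 fails for all current rows; recursion stops.
SUM(lvl) = 0 + 1 + 1 = 2.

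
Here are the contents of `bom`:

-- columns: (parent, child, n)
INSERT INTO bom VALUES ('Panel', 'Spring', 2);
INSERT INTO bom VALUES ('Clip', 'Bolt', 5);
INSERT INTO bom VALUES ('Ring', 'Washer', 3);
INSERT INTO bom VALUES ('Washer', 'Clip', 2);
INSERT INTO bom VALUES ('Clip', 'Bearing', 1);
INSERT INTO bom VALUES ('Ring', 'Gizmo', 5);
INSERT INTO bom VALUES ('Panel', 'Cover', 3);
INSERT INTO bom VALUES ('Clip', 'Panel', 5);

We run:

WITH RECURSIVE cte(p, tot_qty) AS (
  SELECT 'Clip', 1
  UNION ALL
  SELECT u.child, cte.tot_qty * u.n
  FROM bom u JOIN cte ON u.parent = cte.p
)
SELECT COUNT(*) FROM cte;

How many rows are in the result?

Base: (Clip, tot_qty=1).
Iteration 1: components of {Clip} -> Bearing = 1*1 = 1, Bolt = 1*5 = 5, Panel = 1*5 = 5.
Iteration 2: components of {Bearing,Bolt,Panel} -> Cover = 5*3 = 15, Spring = 5*2 = 10.
Iteration 3: no further components; recursion stops.
Total rows emitted: 6.

6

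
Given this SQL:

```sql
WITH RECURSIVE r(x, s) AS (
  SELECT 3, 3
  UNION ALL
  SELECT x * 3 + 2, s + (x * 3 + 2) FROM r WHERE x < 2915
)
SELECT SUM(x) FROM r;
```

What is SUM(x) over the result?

4365

Base: x=3, s=3.
Iteration 1: 3 < 2915 holds -> x = 3 * 3 + 2 = 11, s = 3 + 11 = 14.
Iteration 2: 11 < 2915 holds -> x = 11 * 3 + 2 = 35, s = 14 + 35 = 49.
Iteration 3: 35 < 2915 holds -> x = 35 * 3 + 2 = 107, s = 49 + 107 = 156.
Iteration 4: 107 < 2915 holds -> x = 107 * 3 + 2 = 323, s = 156 + 323 = 479.
Iteration 5: 323 < 2915 holds -> x = 323 * 3 + 2 = 971, s = 479 + 971 = 1450.
Iteration 6: 971 < 2915 holds -> x = 971 * 3 + 2 = 2915, s = 1450 + 2915 = 4365.
Iteration 7: 2915 < 2915 fails; recursion stops.
SUM(x) = 3 + 11 + 35 + 107 + 323 + 971 + 2915 = 4365.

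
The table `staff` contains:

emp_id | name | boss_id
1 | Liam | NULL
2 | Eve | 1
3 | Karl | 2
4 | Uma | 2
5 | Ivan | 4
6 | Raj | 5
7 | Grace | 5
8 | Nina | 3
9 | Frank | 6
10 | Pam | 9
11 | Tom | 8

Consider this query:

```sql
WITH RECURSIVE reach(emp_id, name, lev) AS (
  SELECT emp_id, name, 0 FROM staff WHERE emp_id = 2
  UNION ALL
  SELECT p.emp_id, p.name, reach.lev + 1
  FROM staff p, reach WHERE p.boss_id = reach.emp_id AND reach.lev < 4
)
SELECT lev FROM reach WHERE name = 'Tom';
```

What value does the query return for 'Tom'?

3

Base: emp_id=2 (Eve) at lev 0.
Iteration 1: rows with boss_id in {2} -> Karl (id 3, lev 1), Uma (id 4, lev 1).
Iteration 2: rows with boss_id in {3,4} -> Ivan (id 5, lev 2), Nina (id 8, lev 2).
Iteration 3: rows with boss_id in {5,8} -> Raj (id 6, lev 3), Grace (id 7, lev 3), Tom (id 11, lev 3).
Iteration 4: rows with boss_id in {6,7,11} -> Frank (id 9, lev 4).
Iteration 5: lev < 4 fails for all current rows; recursion stops.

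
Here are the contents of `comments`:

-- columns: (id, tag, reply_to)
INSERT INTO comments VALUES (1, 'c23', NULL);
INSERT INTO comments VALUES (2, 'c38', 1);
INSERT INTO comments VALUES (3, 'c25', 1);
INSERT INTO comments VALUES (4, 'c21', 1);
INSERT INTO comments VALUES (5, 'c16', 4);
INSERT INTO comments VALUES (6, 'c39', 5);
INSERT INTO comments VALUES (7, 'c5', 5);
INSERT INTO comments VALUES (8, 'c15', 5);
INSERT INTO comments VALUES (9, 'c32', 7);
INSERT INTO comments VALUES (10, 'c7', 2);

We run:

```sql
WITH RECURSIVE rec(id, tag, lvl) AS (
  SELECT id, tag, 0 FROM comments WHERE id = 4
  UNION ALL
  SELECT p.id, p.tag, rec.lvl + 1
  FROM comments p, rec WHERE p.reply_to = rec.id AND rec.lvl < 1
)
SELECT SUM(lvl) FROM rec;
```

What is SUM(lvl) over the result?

1

Base: id=4 (c21) at lvl 0.
Iteration 1: rows with reply_to in {4} -> c16 (id 5, lvl 1).
Iteration 2: lvl < 1 fails for all current rows; recursion stops.
SUM(lvl) = 0 + 1 = 1.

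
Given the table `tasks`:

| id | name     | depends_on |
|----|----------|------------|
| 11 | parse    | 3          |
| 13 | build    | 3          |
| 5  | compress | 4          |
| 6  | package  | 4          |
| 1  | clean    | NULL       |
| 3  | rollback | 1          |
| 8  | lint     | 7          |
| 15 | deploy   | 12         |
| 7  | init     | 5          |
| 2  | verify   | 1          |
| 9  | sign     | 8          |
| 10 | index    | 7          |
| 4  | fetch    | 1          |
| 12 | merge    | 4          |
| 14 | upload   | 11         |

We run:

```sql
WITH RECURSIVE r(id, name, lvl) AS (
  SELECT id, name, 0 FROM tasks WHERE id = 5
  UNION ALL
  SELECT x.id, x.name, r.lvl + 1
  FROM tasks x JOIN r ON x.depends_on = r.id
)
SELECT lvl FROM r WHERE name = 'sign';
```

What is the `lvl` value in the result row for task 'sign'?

3

Base: id=5 (compress) at lvl 0.
Iteration 1: rows with depends_on in {5} -> init (id 7, lvl 1).
Iteration 2: rows with depends_on in {7} -> lint (id 8, lvl 2), index (id 10, lvl 2).
Iteration 3: rows with depends_on in {8,10} -> sign (id 9, lvl 3).
Iteration 4: no rows with depends_on in {9}; recursion stops.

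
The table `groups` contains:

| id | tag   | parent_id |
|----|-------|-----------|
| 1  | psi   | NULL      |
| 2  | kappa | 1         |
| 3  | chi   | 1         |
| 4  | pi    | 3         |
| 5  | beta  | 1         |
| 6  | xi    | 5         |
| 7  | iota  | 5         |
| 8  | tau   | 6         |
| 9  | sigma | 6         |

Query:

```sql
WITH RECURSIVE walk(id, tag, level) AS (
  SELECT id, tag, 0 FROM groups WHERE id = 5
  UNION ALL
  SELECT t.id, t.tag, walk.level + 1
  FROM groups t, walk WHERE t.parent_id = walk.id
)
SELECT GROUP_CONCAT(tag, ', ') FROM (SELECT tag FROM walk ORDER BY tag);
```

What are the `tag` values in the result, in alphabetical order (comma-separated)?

beta, iota, sigma, tau, xi

Base: id=5 (beta) at level 0.
Iteration 1: rows with parent_id in {5} -> xi (id 6, level 1), iota (id 7, level 1).
Iteration 2: rows with parent_id in {6,7} -> tau (id 8, level 2), sigma (id 9, level 2).
Iteration 3: no rows with parent_id in {8,9}; recursion stops.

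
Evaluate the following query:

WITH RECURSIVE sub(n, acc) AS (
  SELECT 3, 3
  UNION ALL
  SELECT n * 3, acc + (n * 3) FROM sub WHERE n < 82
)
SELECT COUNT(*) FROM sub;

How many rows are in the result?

5

Base: n=3, acc=3.
Iteration 1: 3 < 82 holds -> n = 3 * 3 = 9, acc = 3 + 9 = 12.
Iteration 2: 9 < 82 holds -> n = 9 * 3 = 27, acc = 12 + 27 = 39.
Iteration 3: 27 < 82 holds -> n = 27 * 3 = 81, acc = 39 + 81 = 120.
Iteration 4: 81 < 82 holds -> n = 81 * 3 = 243, acc = 120 + 243 = 363.
Iteration 5: 243 < 82 fails; recursion stops.
Total rows emitted: 5.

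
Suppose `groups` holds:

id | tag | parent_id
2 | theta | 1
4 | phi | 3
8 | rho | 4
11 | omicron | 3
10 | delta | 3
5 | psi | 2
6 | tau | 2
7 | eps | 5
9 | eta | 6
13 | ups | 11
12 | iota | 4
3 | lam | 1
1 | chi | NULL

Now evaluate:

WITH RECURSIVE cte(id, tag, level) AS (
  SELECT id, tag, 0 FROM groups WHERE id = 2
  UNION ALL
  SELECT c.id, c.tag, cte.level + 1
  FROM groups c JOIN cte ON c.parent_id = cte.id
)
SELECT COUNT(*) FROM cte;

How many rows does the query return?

5

Base: id=2 (theta) at level 0.
Iteration 1: rows with parent_id in {2} -> psi (id 5, level 1), tau (id 6, level 1).
Iteration 2: rows with parent_id in {5,6} -> eps (id 7, level 2), eta (id 9, level 2).
Iteration 3: no rows with parent_id in {7,9}; recursion stops.
Total rows emitted: 5.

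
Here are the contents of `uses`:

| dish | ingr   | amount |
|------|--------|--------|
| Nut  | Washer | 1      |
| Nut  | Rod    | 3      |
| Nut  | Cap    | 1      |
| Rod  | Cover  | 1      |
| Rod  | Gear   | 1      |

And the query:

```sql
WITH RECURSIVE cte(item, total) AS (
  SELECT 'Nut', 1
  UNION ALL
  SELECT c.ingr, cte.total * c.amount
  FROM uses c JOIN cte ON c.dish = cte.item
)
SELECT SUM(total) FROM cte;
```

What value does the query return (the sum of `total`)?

12

Base: (Nut, total=1).
Iteration 1: components of {Nut} -> Cap = 1*1 = 1, Rod = 1*3 = 3, Washer = 1*1 = 1.
Iteration 2: components of {Cap,Rod,Washer} -> Cover = 3*1 = 3, Gear = 3*1 = 3.
Iteration 3: no further components; recursion stops.
SUM(total) = 1 + 1 + 3 + 1 + 3 + 3 = 12.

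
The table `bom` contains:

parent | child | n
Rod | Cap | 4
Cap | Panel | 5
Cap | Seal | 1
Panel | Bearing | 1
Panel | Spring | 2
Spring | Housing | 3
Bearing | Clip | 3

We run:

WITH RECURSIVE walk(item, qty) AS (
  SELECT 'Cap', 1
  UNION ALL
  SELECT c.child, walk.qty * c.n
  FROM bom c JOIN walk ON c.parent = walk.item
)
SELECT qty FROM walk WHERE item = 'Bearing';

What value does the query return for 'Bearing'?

5

Base: (Cap, qty=1).
Iteration 1: components of {Cap} -> Panel = 1*5 = 5, Seal = 1*1 = 1.
Iteration 2: components of {Panel,Seal} -> Bearing = 5*1 = 5, Spring = 5*2 = 10.
Iteration 3: components of {Bearing,Spring} -> Clip = 5*3 = 15, Housing = 10*3 = 30.
Iteration 4: no further components; recursion stops.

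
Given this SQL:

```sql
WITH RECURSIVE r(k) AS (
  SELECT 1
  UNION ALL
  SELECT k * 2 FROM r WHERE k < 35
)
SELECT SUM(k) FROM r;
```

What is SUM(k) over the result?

127

Base: k=1.
Iteration 1: 1 < 35 holds -> k = 1 * 2 = 2.
Iteration 2: 2 < 35 holds -> k = 2 * 2 = 4.
Iteration 3: 4 < 35 holds -> k = 4 * 2 = 8.
Iteration 4: 8 < 35 holds -> k = 8 * 2 = 16.
Iteration 5: 16 < 35 holds -> k = 16 * 2 = 32.
Iteration 6: 32 < 35 holds -> k = 32 * 2 = 64.
Iteration 7: 64 < 35 fails; recursion stops.
SUM(k) = 1 + 2 + 4 + 8 + 16 + 32 + 64 = 127.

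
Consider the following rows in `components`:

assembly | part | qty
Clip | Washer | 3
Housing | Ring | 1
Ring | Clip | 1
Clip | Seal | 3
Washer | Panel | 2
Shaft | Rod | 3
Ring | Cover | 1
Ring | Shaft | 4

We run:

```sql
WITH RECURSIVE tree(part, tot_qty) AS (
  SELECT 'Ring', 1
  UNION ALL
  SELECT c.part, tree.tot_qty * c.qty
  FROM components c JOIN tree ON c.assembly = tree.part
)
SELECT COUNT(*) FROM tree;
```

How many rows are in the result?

8

Base: (Ring, tot_qty=1).
Iteration 1: components of {Ring} -> Clip = 1*1 = 1, Cover = 1*1 = 1, Shaft = 1*4 = 4.
Iteration 2: components of {Clip,Cover,Shaft} -> Rod = 4*3 = 12, Seal = 1*3 = 3, Washer = 1*3 = 3.
Iteration 3: components of {Rod,Seal,Washer} -> Panel = 3*2 = 6.
Iteration 4: no further components; recursion stops.
Total rows emitted: 8.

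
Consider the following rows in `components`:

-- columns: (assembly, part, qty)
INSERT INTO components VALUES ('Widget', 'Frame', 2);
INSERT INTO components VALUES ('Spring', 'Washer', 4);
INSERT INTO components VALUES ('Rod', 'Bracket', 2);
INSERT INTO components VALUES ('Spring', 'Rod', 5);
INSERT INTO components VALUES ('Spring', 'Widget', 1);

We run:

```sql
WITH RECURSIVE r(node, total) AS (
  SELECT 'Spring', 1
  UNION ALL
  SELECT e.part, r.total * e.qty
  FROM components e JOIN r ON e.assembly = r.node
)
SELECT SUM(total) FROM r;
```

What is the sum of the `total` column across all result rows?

23

Base: (Spring, total=1).
Iteration 1: components of {Spring} -> Rod = 1*5 = 5, Washer = 1*4 = 4, Widget = 1*1 = 1.
Iteration 2: components of {Rod,Washer,Widget} -> Bracket = 5*2 = 10, Frame = 1*2 = 2.
Iteration 3: no further components; recursion stops.
SUM(total) = 1 + 1 + 4 + 5 + 2 + 10 = 23.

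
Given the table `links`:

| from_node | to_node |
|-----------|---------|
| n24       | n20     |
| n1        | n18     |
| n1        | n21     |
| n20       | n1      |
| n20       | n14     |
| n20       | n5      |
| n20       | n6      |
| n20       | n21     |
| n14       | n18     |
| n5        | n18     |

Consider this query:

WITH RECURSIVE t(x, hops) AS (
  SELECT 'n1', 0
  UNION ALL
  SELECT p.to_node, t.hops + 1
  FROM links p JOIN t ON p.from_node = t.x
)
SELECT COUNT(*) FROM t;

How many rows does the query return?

Base: (n1, hops=0).
Iteration 1: edges from {n1} -> (n18, hops=1), (n21, hops=1).
Iteration 2: no outgoing edges from {n18,n21}; recursion stops.
Total rows emitted: 3.

3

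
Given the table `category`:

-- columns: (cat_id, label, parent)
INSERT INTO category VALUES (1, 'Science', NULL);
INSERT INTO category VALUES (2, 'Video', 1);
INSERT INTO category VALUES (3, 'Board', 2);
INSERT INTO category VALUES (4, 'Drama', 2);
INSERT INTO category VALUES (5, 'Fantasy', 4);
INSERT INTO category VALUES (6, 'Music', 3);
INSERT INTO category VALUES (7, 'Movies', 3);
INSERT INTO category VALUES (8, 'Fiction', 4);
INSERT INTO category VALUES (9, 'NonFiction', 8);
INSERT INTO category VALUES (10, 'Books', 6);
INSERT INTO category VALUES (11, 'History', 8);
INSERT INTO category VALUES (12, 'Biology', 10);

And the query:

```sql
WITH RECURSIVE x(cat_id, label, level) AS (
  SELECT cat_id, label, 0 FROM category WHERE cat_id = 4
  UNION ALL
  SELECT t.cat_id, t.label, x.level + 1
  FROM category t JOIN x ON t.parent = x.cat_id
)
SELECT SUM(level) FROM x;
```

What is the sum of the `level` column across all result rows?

6

Base: cat_id=4 (Drama) at level 0.
Iteration 1: rows with parent in {4} -> Fantasy (id 5, level 1), Fiction (id 8, level 1).
Iteration 2: rows with parent in {5,8} -> NonFiction (id 9, level 2), History (id 11, level 2).
Iteration 3: no rows with parent in {9,11}; recursion stops.
SUM(level) = 0 + 1 + 1 + 2 + 2 = 6.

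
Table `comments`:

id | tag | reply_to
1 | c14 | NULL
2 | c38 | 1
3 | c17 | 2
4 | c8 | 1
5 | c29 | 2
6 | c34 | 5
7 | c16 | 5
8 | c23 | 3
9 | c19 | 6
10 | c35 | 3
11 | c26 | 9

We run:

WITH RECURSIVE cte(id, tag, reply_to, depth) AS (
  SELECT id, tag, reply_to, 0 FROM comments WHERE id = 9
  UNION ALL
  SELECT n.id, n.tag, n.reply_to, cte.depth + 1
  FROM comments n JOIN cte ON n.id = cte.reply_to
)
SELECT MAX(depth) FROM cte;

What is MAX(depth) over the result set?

4

Base: id=9 (c19), reply_to=6, depth 0.
Iteration 1: join on id=6 -> c34 (id 6, reply_to=5, depth 1).
Iteration 2: join on id=5 -> c29 (id 5, reply_to=2, depth 2).
Iteration 3: join on id=2 -> c38 (id 2, reply_to=1, depth 3).
Iteration 4: join on id=1 -> c14 (id 1, reply_to=NULL, depth 4).
Iteration 5: reply_to is NULL; no match; recursion stops.
depth values: 0, 1, 2, 3, 4; the maximum is 4.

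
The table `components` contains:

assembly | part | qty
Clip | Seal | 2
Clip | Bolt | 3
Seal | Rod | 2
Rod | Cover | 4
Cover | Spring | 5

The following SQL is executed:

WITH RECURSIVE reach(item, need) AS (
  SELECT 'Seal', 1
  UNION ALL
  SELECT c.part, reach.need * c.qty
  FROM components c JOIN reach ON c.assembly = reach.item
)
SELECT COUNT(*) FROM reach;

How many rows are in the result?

4

Base: (Seal, need=1).
Iteration 1: components of {Seal} -> Rod = 1*2 = 2.
Iteration 2: components of {Rod} -> Cover = 2*4 = 8.
Iteration 3: components of {Cover} -> Spring = 8*5 = 40.
Iteration 4: no further components; recursion stops.
Total rows emitted: 4.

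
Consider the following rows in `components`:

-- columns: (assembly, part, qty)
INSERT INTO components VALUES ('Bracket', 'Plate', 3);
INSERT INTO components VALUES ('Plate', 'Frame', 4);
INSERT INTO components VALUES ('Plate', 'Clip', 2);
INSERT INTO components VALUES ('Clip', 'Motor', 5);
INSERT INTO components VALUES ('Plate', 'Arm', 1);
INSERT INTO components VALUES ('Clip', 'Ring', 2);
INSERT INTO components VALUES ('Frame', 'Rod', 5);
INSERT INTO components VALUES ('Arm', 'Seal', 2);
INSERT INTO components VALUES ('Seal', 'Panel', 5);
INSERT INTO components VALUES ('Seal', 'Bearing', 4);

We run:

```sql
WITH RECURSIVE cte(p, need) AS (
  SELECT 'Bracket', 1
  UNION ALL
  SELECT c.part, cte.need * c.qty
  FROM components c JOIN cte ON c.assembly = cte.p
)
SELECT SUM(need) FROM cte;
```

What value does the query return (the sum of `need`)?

187

Base: (Bracket, need=1).
Iteration 1: components of {Bracket} -> Plate = 1*3 = 3.
Iteration 2: components of {Plate} -> Arm = 3*1 = 3, Clip = 3*2 = 6, Frame = 3*4 = 12.
Iteration 3: components of {Arm,Clip,Frame} -> Motor = 6*5 = 30, Ring = 6*2 = 12, Rod = 12*5 = 60, Seal = 3*2 = 6.
Iteration 4: components of {Motor,Ring,Rod,Seal} -> Bearing = 6*4 = 24, Panel = 6*5 = 30.
Iteration 5: no further components; recursion stops.
SUM(need) = 1 + 3 + 12 + 6 + 3 + 60 + 30 + 12 + 6 + 30 + 24 = 187.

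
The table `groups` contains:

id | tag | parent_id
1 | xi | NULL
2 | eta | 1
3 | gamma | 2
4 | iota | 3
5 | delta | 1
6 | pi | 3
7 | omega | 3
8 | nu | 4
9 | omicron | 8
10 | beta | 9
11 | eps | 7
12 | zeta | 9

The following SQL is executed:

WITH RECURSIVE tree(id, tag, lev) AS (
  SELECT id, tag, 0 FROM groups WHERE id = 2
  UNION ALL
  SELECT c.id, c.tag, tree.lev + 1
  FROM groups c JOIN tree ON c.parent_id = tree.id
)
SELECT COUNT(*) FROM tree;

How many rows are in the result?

Base: id=2 (eta) at lev 0.
Iteration 1: rows with parent_id in {2} -> gamma (id 3, lev 1).
Iteration 2: rows with parent_id in {3} -> iota (id 4, lev 2), pi (id 6, lev 2), omega (id 7, lev 2).
Iteration 3: rows with parent_id in {4,6,7} -> nu (id 8, lev 3), eps (id 11, lev 3).
Iteration 4: rows with parent_id in {8,11} -> omicron (id 9, lev 4).
Iteration 5: rows with parent_id in {9} -> beta (id 10, lev 5), zeta (id 12, lev 5).
Iteration 6: no rows with parent_id in {10,12}; recursion stops.
Total rows emitted: 10.

10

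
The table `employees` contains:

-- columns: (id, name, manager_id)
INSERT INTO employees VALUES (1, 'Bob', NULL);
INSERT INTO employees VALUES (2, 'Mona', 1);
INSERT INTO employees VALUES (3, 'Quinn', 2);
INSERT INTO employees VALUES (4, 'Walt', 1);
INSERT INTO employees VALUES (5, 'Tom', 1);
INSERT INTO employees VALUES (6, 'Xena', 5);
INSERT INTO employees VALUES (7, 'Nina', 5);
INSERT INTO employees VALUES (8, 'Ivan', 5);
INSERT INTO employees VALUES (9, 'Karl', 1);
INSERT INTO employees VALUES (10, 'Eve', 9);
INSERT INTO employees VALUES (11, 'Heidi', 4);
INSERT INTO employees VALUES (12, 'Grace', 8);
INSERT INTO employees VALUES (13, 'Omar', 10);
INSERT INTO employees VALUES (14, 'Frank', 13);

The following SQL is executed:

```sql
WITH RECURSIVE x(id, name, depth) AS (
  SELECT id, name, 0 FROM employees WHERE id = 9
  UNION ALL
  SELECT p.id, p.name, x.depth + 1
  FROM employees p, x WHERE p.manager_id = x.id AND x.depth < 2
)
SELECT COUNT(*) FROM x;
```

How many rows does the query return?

3

Base: id=9 (Karl) at depth 0.
Iteration 1: rows with manager_id in {9} -> Eve (id 10, depth 1).
Iteration 2: rows with manager_id in {10} -> Omar (id 13, depth 2).
Iteration 3: depth < 2 fails for all current rows; recursion stops.
Total rows emitted: 3.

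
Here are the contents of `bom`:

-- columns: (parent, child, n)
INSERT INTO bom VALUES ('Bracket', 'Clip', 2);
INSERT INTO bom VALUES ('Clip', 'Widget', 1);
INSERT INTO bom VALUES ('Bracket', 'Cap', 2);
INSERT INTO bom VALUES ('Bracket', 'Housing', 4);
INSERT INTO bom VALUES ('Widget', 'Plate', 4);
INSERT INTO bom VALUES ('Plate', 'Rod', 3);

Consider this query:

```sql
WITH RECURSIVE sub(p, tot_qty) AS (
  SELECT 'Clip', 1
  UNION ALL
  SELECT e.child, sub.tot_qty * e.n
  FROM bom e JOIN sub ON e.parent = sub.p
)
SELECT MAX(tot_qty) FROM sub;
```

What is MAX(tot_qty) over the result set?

12

Base: (Clip, tot_qty=1).
Iteration 1: components of {Clip} -> Widget = 1*1 = 1.
Iteration 2: components of {Widget} -> Plate = 1*4 = 4.
Iteration 3: components of {Plate} -> Rod = 4*3 = 12.
Iteration 4: no further components; recursion stops.
tot_qty values: 1, 1, 4, 12; the maximum is 12.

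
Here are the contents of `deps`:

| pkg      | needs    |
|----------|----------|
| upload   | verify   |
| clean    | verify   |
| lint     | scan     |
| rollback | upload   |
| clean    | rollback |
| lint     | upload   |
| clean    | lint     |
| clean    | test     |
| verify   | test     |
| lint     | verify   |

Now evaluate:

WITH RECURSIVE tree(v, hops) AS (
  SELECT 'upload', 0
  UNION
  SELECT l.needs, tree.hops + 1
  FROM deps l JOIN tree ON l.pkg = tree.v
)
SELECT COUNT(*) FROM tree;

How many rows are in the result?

3

Base: (upload, hops=0).
Iteration 1: edges from {upload} -> (verify, hops=1).
Iteration 2: edges from {verify} -> (test, hops=2).
Iteration 3: no outgoing edges from {test}; recursion stops.
Total rows emitted: 3.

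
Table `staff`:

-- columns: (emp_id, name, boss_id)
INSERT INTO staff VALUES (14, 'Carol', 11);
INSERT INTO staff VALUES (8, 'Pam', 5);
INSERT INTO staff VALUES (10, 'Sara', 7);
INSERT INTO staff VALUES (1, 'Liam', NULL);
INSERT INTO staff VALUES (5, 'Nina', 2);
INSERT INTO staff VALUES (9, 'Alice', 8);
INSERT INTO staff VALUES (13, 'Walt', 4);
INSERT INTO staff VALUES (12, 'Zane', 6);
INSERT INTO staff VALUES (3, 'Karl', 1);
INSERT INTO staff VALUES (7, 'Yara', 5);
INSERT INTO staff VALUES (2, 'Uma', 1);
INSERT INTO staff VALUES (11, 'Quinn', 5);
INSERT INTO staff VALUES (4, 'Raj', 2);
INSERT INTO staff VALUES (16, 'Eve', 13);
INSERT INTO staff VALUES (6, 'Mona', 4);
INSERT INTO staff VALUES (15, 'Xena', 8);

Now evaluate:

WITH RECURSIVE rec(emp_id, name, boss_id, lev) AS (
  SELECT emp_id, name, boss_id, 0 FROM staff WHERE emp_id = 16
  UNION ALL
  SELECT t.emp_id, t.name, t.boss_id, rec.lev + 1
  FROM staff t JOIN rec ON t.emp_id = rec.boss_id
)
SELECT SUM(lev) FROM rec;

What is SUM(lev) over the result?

Base: emp_id=16 (Eve), boss_id=13, lev 0.
Iteration 1: join on emp_id=13 -> Walt (id 13, boss_id=4, lev 1).
Iteration 2: join on emp_id=4 -> Raj (id 4, boss_id=2, lev 2).
Iteration 3: join on emp_id=2 -> Uma (id 2, boss_id=1, lev 3).
Iteration 4: join on emp_id=1 -> Liam (id 1, boss_id=NULL, lev 4).
Iteration 5: boss_id is NULL; no match; recursion stops.
SUM(lev) = 0 + 1 + 2 + 3 + 4 = 10.

10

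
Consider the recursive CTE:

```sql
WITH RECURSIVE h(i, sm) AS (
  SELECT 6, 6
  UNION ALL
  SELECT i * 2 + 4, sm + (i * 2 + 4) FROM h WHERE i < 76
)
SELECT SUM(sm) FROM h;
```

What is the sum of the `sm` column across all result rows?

Base: i=6, sm=6.
Iteration 1: 6 < 76 holds -> i = 6 * 2 + 4 = 16, sm = 6 + 16 = 22.
Iteration 2: 16 < 76 holds -> i = 16 * 2 + 4 = 36, sm = 22 + 36 = 58.
Iteration 3: 36 < 76 holds -> i = 36 * 2 + 4 = 76, sm = 58 + 76 = 134.
Iteration 4: 76 < 76 fails; recursion stops.
SUM(sm) = 6 + 22 + 58 + 134 = 220.

220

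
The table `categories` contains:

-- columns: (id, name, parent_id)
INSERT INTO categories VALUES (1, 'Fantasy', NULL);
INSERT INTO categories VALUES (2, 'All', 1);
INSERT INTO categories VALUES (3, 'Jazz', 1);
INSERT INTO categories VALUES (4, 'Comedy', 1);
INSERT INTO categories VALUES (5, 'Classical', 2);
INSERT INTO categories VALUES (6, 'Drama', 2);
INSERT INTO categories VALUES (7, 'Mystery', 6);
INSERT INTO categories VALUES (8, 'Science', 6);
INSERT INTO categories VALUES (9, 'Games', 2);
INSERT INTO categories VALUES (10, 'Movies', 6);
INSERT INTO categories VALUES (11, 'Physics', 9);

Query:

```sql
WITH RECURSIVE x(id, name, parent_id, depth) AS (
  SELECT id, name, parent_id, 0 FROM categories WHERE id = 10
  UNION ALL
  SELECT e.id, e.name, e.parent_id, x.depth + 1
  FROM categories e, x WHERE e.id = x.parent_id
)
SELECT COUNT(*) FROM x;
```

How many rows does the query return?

Base: id=10 (Movies), parent_id=6, depth 0.
Iteration 1: join on id=6 -> Drama (id 6, parent_id=2, depth 1).
Iteration 2: join on id=2 -> All (id 2, parent_id=1, depth 2).
Iteration 3: join on id=1 -> Fantasy (id 1, parent_id=NULL, depth 3).
Iteration 4: parent_id is NULL; no match; recursion stops.
Total rows emitted: 4.

4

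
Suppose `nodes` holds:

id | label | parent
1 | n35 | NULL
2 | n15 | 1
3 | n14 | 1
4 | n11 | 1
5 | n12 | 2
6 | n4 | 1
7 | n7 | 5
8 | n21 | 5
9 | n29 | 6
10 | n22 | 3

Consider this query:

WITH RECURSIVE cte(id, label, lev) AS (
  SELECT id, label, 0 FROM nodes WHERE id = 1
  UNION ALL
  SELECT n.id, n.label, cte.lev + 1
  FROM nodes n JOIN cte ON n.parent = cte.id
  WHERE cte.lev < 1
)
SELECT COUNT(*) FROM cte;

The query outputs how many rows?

5

Base: id=1 (n35) at lev 0.
Iteration 1: rows with parent in {1} -> n15 (id 2, lev 1), n14 (id 3, lev 1), n11 (id 4, lev 1), n4 (id 6, lev 1).
Iteration 2: lev < 1 fails for all current rows; recursion stops.
Total rows emitted: 5.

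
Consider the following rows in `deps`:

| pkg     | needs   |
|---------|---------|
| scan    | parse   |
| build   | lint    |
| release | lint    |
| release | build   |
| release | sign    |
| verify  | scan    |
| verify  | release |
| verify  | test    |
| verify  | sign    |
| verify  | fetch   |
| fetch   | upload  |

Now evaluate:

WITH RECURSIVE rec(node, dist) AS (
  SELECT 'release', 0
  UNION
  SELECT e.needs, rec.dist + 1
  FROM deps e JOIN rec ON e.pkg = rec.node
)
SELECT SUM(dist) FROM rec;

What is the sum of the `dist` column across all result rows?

Base: (release, dist=0).
Iteration 1: edges from {release} -> (build, dist=1), (lint, dist=1), (sign, dist=1).
Iteration 2: edges from {build,lint,sign} -> (lint, dist=2).
Iteration 3: no outgoing edges from {lint}; recursion stops.
SUM(dist) = 0 + 1 + 1 + 1 + 2 = 5.

5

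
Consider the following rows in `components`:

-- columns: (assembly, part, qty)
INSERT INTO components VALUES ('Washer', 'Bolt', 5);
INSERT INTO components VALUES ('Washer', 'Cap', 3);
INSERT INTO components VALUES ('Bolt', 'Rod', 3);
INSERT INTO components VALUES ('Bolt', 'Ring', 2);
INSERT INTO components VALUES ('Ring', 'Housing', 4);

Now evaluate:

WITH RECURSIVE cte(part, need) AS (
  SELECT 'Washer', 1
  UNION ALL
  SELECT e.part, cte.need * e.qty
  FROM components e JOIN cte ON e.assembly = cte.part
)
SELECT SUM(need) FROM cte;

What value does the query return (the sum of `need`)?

Base: (Washer, need=1).
Iteration 1: components of {Washer} -> Bolt = 1*5 = 5, Cap = 1*3 = 3.
Iteration 2: components of {Bolt,Cap} -> Ring = 5*2 = 10, Rod = 5*3 = 15.
Iteration 3: components of {Ring,Rod} -> Housing = 10*4 = 40.
Iteration 4: no further components; recursion stops.
SUM(need) = 1 + 5 + 3 + 15 + 10 + 40 = 74.

74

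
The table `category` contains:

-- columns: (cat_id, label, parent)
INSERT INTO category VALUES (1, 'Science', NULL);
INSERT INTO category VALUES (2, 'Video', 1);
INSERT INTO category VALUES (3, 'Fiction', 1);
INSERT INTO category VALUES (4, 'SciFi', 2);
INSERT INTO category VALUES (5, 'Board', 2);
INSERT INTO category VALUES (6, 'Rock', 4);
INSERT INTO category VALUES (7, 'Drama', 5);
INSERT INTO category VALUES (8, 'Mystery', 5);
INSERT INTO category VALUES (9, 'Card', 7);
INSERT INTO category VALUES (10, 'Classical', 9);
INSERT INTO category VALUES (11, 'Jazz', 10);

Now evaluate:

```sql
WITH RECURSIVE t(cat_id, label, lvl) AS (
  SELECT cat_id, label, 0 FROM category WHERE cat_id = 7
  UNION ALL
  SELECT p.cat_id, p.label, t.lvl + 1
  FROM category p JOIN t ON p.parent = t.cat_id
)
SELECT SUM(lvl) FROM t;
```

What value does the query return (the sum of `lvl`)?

6

Base: cat_id=7 (Drama) at lvl 0.
Iteration 1: rows with parent in {7} -> Card (id 9, lvl 1).
Iteration 2: rows with parent in {9} -> Classical (id 10, lvl 2).
Iteration 3: rows with parent in {10} -> Jazz (id 11, lvl 3).
Iteration 4: no rows with parent in {11}; recursion stops.
SUM(lvl) = 0 + 1 + 2 + 3 = 6.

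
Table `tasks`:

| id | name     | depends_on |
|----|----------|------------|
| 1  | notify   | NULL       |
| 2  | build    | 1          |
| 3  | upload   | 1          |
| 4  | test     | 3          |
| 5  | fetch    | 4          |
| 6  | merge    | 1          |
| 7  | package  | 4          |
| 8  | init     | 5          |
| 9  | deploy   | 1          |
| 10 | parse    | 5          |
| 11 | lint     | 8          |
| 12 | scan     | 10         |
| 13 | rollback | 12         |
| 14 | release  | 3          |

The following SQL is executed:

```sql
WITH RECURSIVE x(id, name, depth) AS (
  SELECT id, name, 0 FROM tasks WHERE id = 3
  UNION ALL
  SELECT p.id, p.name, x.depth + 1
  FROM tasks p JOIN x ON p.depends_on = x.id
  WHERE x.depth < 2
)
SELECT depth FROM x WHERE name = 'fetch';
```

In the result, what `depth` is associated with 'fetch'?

Base: id=3 (upload) at depth 0.
Iteration 1: rows with depends_on in {3} -> test (id 4, depth 1), release (id 14, depth 1).
Iteration 2: rows with depends_on in {4,14} -> fetch (id 5, depth 2), package (id 7, depth 2).
Iteration 3: depth < 2 fails for all current rows; recursion stops.

2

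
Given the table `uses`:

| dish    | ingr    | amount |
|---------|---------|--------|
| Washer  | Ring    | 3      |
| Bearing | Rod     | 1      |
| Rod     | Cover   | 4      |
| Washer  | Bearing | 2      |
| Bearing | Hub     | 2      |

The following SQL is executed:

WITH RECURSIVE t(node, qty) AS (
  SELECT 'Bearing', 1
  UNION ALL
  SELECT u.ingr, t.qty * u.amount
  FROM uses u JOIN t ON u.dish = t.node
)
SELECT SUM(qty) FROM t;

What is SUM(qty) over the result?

Base: (Bearing, qty=1).
Iteration 1: components of {Bearing} -> Hub = 1*2 = 2, Rod = 1*1 = 1.
Iteration 2: components of {Hub,Rod} -> Cover = 1*4 = 4.
Iteration 3: no further components; recursion stops.
SUM(qty) = 1 + 1 + 2 + 4 = 8.

8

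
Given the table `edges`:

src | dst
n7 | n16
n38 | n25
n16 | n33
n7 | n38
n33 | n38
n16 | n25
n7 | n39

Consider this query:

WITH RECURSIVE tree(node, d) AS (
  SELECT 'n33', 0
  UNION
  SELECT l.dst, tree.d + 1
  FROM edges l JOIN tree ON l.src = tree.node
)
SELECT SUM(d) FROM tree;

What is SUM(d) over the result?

Base: (n33, d=0).
Iteration 1: edges from {n33} -> (n38, d=1).
Iteration 2: edges from {n38} -> (n25, d=2).
Iteration 3: no outgoing edges from {n25}; recursion stops.
SUM(d) = 0 + 1 + 2 = 3.

3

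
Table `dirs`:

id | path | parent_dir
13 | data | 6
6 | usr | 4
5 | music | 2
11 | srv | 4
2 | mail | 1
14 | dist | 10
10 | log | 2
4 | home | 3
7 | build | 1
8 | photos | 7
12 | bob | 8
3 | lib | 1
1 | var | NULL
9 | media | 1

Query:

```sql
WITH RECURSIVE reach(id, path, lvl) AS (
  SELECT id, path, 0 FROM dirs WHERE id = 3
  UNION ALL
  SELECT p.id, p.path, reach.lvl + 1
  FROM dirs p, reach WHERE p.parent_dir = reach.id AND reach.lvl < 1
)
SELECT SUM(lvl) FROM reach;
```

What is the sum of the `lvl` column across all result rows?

Base: id=3 (lib) at lvl 0.
Iteration 1: rows with parent_dir in {3} -> home (id 4, lvl 1).
Iteration 2: lvl < 1 fails for all current rows; recursion stops.
SUM(lvl) = 0 + 1 = 1.

1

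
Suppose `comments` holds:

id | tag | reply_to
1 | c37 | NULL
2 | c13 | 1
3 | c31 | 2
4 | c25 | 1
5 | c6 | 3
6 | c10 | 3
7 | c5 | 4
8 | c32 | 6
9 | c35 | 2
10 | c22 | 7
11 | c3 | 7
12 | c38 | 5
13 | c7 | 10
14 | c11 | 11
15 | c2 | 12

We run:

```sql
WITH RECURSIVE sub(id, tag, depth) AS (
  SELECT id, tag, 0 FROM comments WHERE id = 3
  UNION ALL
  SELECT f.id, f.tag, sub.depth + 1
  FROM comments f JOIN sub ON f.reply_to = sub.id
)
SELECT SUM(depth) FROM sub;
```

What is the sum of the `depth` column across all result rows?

9

Base: id=3 (c31) at depth 0.
Iteration 1: rows with reply_to in {3} -> c6 (id 5, depth 1), c10 (id 6, depth 1).
Iteration 2: rows with reply_to in {5,6} -> c32 (id 8, depth 2), c38 (id 12, depth 2).
Iteration 3: rows with reply_to in {8,12} -> c2 (id 15, depth 3).
Iteration 4: no rows with reply_to in {15}; recursion stops.
SUM(depth) = 0 + 1 + 1 + 2 + 2 + 3 = 9.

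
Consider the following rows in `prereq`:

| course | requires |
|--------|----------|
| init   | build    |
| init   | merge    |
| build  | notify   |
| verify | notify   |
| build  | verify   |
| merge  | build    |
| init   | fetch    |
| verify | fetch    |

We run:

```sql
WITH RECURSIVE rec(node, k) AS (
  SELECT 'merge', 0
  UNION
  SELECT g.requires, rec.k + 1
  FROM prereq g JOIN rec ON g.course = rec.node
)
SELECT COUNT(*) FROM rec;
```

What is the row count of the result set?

Base: (merge, k=0).
Iteration 1: edges from {merge} -> (build, k=1).
Iteration 2: edges from {build} -> (notify, k=2), (verify, k=2).
Iteration 3: edges from {notify,verify} -> (fetch, k=3), (notify, k=3).
Iteration 4: no outgoing edges from {fetch,notify}; recursion stops.
Total rows emitted: 6.

6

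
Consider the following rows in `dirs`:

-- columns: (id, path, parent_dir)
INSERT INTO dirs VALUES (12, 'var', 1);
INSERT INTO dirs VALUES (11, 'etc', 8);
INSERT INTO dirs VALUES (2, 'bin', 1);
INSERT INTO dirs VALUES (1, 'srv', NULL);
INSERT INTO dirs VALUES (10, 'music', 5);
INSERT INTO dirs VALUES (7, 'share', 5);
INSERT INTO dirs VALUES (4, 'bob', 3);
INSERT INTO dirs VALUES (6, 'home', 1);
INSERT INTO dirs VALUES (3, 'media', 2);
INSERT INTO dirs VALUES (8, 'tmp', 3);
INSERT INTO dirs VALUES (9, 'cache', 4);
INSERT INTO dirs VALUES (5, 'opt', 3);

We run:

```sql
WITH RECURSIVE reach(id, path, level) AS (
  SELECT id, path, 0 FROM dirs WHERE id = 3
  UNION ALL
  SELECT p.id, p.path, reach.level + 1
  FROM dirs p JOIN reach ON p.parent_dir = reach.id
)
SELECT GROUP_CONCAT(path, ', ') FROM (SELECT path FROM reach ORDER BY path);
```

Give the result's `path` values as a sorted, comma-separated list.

Base: id=3 (media) at level 0.
Iteration 1: rows with parent_dir in {3} -> bob (id 4, level 1), opt (id 5, level 1), tmp (id 8, level 1).
Iteration 2: rows with parent_dir in {4,5,8} -> share (id 7, level 2), cache (id 9, level 2), music (id 10, level 2), etc (id 11, level 2).
Iteration 3: no rows with parent_dir in {7,9,10,11}; recursion stops.

bob, cache, etc, media, music, opt, share, tmp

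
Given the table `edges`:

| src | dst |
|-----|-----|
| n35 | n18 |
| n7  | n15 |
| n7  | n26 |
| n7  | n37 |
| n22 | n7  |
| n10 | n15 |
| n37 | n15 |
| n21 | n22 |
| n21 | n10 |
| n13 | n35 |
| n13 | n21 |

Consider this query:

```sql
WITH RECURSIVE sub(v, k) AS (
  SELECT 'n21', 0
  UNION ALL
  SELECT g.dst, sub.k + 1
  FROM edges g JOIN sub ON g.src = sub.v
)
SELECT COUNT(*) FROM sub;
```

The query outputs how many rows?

9

Base: (n21, k=0).
Iteration 1: edges from {n21} -> (n10, k=1), (n22, k=1).
Iteration 2: edges from {n10,n22} -> (n15, k=2), (n7, k=2).
Iteration 3: edges from {n15,n7} -> (n15, k=3), (n26, k=3), (n37, k=3).
Iteration 4: edges from {n15,n26,n37} -> (n15, k=4).
Iteration 5: no outgoing edges from {n15}; recursion stops.
Total rows emitted: 9.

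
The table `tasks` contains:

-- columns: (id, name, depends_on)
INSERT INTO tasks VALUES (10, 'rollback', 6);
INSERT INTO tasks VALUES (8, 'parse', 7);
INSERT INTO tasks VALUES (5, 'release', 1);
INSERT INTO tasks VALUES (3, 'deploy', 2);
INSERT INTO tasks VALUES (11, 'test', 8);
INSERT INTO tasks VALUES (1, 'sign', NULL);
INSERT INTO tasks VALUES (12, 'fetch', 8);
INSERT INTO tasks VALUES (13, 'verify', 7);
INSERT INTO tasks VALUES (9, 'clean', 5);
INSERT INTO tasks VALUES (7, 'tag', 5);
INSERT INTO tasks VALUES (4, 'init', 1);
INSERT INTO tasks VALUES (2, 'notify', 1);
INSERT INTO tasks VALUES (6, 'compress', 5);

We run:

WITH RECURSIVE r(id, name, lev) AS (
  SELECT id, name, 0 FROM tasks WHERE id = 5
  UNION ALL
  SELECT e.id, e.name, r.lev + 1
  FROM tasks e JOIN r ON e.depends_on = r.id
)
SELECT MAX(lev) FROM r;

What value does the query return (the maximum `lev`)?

3

Base: id=5 (release) at lev 0.
Iteration 1: rows with depends_on in {5} -> compress (id 6, lev 1), tag (id 7, lev 1), clean (id 9, lev 1).
Iteration 2: rows with depends_on in {6,7,9} -> parse (id 8, lev 2), rollback (id 10, lev 2), verify (id 13, lev 2).
Iteration 3: rows with depends_on in {8,10,13} -> test (id 11, lev 3), fetch (id 12, lev 3).
Iteration 4: no rows with depends_on in {11,12}; recursion stops.
lev values: 0, 1, 1, 1, 2, 2, 2, 3, 3; the maximum is 3.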